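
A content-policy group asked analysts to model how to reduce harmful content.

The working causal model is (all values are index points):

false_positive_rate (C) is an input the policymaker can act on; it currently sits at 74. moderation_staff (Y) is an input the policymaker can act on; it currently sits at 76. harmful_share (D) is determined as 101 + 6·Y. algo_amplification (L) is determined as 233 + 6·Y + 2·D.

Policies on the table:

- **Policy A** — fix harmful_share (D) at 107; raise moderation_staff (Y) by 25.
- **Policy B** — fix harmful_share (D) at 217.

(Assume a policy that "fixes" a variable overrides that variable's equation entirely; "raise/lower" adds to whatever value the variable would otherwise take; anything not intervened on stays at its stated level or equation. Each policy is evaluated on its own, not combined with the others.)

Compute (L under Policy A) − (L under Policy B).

Policy A (D := 107, Y + 25):
  Y = 76 + 25 = 101
  D = 107
  L = 233 + 6·101 + 2·107 = 1053
Policy B (D := 217):
  Y = 76
  D = 217
  L = 233 + 6·76 + 2·217 = 1123
L: 1053 − 1123 = -70

-70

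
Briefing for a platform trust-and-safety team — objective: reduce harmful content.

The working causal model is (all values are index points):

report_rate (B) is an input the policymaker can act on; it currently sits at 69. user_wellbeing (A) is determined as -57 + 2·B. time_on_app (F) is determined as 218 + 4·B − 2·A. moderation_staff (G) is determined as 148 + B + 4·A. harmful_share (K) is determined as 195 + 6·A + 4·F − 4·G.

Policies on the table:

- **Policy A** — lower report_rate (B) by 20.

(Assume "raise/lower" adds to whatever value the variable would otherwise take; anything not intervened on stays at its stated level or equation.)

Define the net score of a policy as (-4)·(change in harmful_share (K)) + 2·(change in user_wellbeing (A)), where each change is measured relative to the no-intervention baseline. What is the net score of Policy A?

-2000

Baseline:
  B = 69
  A = -57 + 2·69 = 81
  F = 218 + 4·69 − 2·81 = 332
  G = 148 + 69 + 4·81 = 541
  K = 195 + 6·81 + 4·332 − 4·541 = -155
Policy A (B − 20):
  B = 69 − 20 = 49
  A = -57 + 2·49 = 41
  F = 218 + 4·49 − 2·41 = 332
  G = 148 + 49 + 4·41 = 361
  K = 195 + 6·41 + 4·332 − 4·361 = 325
ΔK = 325 − (-155) = 480; ΔA = 41 − 81 = -40
Score = (-4)·480 + 2·(-40) = -2000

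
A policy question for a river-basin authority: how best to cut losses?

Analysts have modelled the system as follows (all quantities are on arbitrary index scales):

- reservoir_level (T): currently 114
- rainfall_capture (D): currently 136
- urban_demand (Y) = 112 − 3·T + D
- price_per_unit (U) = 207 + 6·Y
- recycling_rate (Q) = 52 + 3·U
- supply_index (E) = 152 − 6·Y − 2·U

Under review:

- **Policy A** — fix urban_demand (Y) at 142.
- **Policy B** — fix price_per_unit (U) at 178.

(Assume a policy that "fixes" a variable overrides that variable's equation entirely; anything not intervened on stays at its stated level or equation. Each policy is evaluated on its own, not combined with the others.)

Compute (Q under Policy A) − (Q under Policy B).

Policy A (Y := 142):
  T = 114
  D = 136
  Y = 142
  U = 207 + 6·142 = 1059
  Q = 52 + 3·1059 = 3229
Policy B (U := 178):
  T = 114
  D = 136
  Y = 112 − 3·114 + 136 = -94
  U = 178
  Q = 52 + 3·178 = 586
Q: 3229 − 586 = 2643

2643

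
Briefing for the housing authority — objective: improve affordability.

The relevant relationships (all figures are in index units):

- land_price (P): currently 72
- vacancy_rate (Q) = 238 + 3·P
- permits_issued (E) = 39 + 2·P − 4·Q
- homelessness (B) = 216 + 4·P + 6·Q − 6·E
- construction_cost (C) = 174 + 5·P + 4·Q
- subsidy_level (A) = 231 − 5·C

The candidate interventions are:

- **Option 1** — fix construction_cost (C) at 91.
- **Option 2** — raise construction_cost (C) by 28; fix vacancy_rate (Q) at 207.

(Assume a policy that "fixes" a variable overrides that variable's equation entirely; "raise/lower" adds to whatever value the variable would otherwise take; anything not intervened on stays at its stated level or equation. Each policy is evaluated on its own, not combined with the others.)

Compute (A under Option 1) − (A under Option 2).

6495

Option 1 (C := 91):
  P = 72
  Q = 238 + 3·72 = 454
  C = 91
  A = 231 − 5·91 = -224
Option 2 (C + 28, Q := 207):
  P = 72
  Q = 207
  C = 174 + 5·72 + 4·207 (+28 from intervention) = 1390
  A = 231 − 5·1390 = -6719
A: -224 − (-6719) = 6495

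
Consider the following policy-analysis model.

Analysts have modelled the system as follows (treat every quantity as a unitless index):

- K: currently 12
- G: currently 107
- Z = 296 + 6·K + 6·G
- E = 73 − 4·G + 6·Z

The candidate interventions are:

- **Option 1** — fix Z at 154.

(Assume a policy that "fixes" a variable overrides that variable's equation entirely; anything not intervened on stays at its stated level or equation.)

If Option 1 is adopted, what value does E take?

569

Option 1 (Z := 154):
  K = 12
  G = 107
  Z = 154
  E = 73 − 4·107 + 6·154 = 569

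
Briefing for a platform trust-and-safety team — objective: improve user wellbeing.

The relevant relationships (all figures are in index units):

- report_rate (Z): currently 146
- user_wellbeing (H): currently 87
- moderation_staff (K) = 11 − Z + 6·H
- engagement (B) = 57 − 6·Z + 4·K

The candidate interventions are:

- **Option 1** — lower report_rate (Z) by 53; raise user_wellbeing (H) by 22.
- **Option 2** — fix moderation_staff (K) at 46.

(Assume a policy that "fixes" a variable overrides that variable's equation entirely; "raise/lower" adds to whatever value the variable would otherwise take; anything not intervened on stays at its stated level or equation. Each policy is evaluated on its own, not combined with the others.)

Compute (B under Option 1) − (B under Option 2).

Option 1 (Z − 53, H + 22):
  Z = 146 − 53 = 93
  H = 87 + 22 = 109
  K = 11 − 93 + 6·109 = 572
  B = 57 − 6·93 + 4·572 = 1787
Option 2 (K := 46):
  Z = 146
  H = 87
  K = 46
  B = 57 − 6·146 + 4·46 = -635
B: 1787 − (-635) = 2422

2422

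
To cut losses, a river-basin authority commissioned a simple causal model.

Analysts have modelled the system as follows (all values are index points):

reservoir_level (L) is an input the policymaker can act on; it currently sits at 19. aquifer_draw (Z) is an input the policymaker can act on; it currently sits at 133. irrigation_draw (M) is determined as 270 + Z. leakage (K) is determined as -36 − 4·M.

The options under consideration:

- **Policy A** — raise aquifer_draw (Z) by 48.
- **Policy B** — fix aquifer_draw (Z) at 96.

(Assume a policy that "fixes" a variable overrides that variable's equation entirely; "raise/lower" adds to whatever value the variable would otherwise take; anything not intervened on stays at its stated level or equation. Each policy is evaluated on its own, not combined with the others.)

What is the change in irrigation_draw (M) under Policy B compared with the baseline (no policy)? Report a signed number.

Baseline:
  Z = 133
  M = 270 + 133 = 403
Policy B (Z := 96):
  Z = 96
  M = 270 + 96 = 366
Change in M: 366 − 403 = -37

-37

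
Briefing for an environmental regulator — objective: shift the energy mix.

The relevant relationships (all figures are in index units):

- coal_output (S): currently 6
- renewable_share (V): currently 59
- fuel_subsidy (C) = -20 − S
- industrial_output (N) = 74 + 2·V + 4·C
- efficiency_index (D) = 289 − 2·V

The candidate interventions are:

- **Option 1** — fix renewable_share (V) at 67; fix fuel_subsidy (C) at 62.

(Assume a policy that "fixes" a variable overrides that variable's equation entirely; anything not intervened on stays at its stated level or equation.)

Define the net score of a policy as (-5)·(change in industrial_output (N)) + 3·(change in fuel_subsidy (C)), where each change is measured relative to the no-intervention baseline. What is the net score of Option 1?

-1576

Baseline:
  S = 6
  V = 59
  C = -20 − 6 = -26
  N = 74 + 2·59 + 4·(-26) = 88
Option 1 (V := 67, C := 62):
  S = 6
  V = 67
  C = 62
  N = 74 + 2·67 + 4·62 = 456
ΔN = 456 − 88 = 368; ΔC = 62 − (-26) = 88
Score = (-5)·368 + 3·88 = -1576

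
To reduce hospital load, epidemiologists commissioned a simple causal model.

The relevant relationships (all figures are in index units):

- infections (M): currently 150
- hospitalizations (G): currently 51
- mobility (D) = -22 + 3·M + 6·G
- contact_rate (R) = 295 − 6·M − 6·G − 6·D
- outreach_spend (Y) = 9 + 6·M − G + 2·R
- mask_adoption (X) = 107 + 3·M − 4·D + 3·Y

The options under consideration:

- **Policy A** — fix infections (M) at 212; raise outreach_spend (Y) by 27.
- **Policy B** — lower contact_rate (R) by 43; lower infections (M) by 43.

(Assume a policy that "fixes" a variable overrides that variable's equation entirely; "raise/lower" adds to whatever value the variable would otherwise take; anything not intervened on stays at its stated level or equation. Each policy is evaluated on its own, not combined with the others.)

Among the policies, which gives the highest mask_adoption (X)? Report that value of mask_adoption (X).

-26148

Policy A (M := 212, Y + 27):
  M = 212
  G = 51
  D = -22 + 3·212 + 6·51 = 920
  R = 295 − 6·212 − 6·51 − 6·920 = -6803
  Y = 9 + 6·212 − 51 + 2·(-6803) (+27 from intervention) = -12349
  X = 107 + 3·212 − 4·920 + 3·(-12349) = -39984
Policy B (R − 43, M − 43):
  M = 150 − 43 = 107
  G = 51
  D = -22 + 3·107 + 6·51 = 605
  R = 295 − 6·107 − 6·51 − 6·605 (−43 from intervention) = -4326
  Y = 9 + 6·107 − 51 + 2·(-4326) = -8052
  X = 107 + 3·107 − 4·605 + 3·(-8052) = -26148
Comparing — Policy A: X=-39984, Policy B: X=-26148. Highest is -26148 (Policy B).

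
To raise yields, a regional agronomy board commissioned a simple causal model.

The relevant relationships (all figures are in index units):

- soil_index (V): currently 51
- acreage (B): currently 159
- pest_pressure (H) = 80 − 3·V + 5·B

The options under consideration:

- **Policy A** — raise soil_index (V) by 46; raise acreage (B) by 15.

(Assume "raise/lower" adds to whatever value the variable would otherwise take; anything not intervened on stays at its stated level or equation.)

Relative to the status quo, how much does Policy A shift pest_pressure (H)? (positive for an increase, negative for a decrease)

-63

Baseline:
  V = 51
  B = 159
  H = 80 − 3·51 + 5·159 = 722
Policy A (V + 46, B + 15):
  V = 51 + 46 = 97
  B = 159 + 15 = 174
  H = 80 − 3·97 + 5·174 = 659
Change in H: 659 − 722 = -63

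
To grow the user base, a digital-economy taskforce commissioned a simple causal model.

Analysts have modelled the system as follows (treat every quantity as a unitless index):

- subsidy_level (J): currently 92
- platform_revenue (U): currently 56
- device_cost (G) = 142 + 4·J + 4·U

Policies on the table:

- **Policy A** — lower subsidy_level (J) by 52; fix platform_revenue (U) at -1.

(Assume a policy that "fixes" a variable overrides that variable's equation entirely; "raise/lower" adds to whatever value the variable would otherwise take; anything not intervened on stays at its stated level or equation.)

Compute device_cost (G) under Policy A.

298

Policy A (J − 52, U := -1):
  J = 92 − 52 = 40
  U = -1
  G = 142 + 4·40 + 4·(-1) = 298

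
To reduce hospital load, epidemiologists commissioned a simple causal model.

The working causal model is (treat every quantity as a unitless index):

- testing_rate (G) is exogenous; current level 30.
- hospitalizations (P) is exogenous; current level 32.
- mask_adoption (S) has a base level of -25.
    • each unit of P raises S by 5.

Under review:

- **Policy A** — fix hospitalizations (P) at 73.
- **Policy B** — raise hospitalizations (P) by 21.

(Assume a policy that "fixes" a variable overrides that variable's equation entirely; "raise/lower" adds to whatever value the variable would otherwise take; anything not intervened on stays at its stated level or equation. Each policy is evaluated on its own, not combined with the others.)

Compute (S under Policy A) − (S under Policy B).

Policy A (P := 73):
  P = 73
  S = -25 + 5·73 = 340
Policy B (P + 21):
  P = 32 + 21 = 53
  S = -25 + 5·53 = 240
S: 340 − 240 = 100

100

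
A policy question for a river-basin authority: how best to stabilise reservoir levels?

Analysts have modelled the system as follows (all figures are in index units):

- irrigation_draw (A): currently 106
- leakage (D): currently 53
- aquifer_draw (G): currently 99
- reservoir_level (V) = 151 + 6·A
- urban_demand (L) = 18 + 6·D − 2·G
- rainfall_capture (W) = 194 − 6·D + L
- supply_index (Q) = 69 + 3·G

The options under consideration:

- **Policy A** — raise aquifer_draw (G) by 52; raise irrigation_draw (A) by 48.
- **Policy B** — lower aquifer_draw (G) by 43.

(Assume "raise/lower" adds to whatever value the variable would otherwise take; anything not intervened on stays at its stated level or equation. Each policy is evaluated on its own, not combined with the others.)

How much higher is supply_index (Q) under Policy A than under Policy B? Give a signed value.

285

Policy A (G + 52, A + 48):
  G = 99 + 52 = 151
  Q = 69 + 3·151 = 522
Policy B (G − 43):
  G = 99 − 43 = 56
  Q = 69 + 3·56 = 237
Q: 522 − 237 = 285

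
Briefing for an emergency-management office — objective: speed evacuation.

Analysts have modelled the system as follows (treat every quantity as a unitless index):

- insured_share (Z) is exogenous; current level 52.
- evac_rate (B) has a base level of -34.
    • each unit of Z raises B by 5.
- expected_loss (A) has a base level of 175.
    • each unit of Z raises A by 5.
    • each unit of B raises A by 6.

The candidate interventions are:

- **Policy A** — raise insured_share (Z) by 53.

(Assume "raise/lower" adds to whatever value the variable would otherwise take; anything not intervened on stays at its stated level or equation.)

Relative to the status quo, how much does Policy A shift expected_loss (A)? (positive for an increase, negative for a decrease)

Baseline:
  Z = 52
  B = -34 + 5·52 = 226
  A = 175 + 5·52 + 6·226 = 1791
Policy A (Z + 53):
  Z = 52 + 53 = 105
  B = -34 + 5·105 = 491
  A = 175 + 5·105 + 6·491 = 3646
Change in A: 3646 − 1791 = 1855

1855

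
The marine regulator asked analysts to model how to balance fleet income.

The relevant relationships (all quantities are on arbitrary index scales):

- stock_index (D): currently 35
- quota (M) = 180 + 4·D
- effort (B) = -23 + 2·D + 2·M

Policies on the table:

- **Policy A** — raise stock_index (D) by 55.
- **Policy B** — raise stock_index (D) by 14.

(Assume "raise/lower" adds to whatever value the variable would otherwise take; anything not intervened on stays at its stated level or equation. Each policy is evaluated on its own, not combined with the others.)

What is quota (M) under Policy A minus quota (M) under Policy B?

164

Policy A (D + 55):
  D = 35 + 55 = 90
  M = 180 + 4·90 = 540
Policy B (D + 14):
  D = 35 + 14 = 49
  M = 180 + 4·49 = 376
M: 540 − 376 = 164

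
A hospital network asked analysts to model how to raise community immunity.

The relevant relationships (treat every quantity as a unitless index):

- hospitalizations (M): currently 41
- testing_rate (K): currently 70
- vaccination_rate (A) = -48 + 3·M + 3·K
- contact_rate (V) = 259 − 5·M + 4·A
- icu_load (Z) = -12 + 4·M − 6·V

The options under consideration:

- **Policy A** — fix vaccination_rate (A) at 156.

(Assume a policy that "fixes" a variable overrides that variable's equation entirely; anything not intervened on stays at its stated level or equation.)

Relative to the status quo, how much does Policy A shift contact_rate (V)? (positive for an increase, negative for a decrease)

Baseline:
  M = 41
  K = 70
  A = -48 + 3·41 + 3·70 = 285
  V = 259 − 5·41 + 4·285 = 1194
Policy A (A := 156):
  M = 41
  K = 70
  A = 156
  V = 259 − 5·41 + 4·156 = 678
Change in V: 678 − 1194 = -516

-516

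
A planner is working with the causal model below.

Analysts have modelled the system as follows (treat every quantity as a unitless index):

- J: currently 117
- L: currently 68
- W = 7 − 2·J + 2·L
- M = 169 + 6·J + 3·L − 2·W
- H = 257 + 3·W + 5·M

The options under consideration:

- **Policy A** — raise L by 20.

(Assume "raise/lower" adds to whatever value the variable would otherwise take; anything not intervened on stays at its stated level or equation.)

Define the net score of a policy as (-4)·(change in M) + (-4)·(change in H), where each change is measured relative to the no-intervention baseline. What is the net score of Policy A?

0

Baseline:
  J = 117
  L = 68
  W = 7 − 2·117 + 2·68 = -91
  M = 169 + 6·117 + 3·68 − 2·(-91) = 1257
  H = 257 + 3·(-91) + 5·1257 = 6269
Policy A (L + 20):
  J = 117
  L = 68 + 20 = 88
  W = 7 − 2·117 + 2·88 = -51
  M = 169 + 6·117 + 3·88 − 2·(-51) = 1237
  H = 257 + 3·(-51) + 5·1237 = 6289
ΔM = 1237 − 1257 = -20; ΔH = 6289 − 6269 = 20
Score = (-4)·(-20) + (-4)·20 = 0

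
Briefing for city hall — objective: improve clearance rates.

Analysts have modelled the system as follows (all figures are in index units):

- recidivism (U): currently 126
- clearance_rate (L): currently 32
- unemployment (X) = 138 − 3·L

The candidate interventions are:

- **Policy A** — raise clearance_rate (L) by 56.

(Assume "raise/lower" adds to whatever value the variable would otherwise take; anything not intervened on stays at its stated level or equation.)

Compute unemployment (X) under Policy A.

Policy A (L + 56):
  L = 32 + 56 = 88
  X = 138 − 3·88 = -126

-126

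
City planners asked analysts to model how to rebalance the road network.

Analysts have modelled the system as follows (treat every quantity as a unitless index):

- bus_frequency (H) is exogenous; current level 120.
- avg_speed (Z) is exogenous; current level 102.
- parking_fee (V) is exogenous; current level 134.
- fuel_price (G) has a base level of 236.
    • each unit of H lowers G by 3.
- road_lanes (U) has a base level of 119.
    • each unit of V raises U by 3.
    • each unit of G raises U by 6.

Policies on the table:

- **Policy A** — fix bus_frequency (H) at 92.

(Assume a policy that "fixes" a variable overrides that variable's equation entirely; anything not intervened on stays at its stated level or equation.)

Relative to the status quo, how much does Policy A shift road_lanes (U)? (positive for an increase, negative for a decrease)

Baseline:
  H = 120
  V = 134
  G = 236 − 3·120 = -124
  U = 119 + 3·134 + 6·(-124) = -223
Policy A (H := 92):
  H = 92
  V = 134
  G = 236 − 3·92 = -40
  U = 119 + 3·134 + 6·(-40) = 281
Change in U: 281 − (-223) = 504

504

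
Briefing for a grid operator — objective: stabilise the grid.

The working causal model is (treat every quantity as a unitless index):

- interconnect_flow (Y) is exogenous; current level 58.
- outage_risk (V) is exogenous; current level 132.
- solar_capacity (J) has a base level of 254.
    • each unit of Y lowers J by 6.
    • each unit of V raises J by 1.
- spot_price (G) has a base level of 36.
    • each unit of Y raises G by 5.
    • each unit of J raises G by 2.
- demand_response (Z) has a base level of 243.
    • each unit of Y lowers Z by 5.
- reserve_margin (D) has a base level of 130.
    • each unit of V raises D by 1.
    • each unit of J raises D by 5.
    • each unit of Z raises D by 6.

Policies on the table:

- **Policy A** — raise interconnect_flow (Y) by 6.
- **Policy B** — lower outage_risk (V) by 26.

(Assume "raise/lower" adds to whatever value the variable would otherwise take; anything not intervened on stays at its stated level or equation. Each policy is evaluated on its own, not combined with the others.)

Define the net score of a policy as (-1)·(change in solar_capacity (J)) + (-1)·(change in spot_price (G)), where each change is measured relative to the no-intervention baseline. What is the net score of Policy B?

78

Baseline:
  Y = 58
  V = 132
  J = 254 − 6·58 + 132 = 38
  G = 36 + 5·58 + 2·38 = 402
Policy B (V − 26):
  Y = 58
  V = 132 − 26 = 106
  J = 254 − 6·58 + 106 = 12
  G = 36 + 5·58 + 2·12 = 350
ΔJ = 12 − 38 = -26; ΔG = 350 − 402 = -52
Score = (-1)·(-26) + (-1)·(-52) = 78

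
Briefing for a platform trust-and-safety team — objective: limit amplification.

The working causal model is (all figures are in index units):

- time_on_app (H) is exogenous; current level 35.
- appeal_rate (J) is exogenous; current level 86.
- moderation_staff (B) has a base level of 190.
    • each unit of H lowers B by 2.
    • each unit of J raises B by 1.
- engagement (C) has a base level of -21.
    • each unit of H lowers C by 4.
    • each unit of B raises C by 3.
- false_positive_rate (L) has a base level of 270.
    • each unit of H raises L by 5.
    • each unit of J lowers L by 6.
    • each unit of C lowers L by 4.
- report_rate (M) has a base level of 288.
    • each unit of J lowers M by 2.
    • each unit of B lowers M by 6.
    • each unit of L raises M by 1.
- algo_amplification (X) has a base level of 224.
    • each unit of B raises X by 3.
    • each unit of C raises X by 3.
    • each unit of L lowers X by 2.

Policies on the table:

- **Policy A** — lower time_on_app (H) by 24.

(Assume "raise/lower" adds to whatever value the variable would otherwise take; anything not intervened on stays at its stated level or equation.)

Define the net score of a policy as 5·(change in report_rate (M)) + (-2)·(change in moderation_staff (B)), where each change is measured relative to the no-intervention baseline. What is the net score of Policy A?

Baseline:
  H = 35
  J = 86
  B = 190 − 2·35 + 86 = 206
  C = -21 − 4·35 + 3·206 = 457
  L = 270 + 5·35 − 6·86 − 4·457 = -1899
  M = 288 − 2·86 − 6·206 + (-1899) = -3019
Policy A (H − 24):
  H = 35 − 24 = 11
  J = 86
  B = 190 − 2·11 + 86 = 254
  C = -21 − 4·11 + 3·254 = 697
  L = 270 + 5·11 − 6·86 − 4·697 = -2979
  M = 288 − 2·86 − 6·254 + (-2979) = -4387
ΔM = -4387 − (-3019) = -1368; ΔB = 254 − 206 = 48
Score = 5·(-1368) + (-2)·48 = -6936

-6936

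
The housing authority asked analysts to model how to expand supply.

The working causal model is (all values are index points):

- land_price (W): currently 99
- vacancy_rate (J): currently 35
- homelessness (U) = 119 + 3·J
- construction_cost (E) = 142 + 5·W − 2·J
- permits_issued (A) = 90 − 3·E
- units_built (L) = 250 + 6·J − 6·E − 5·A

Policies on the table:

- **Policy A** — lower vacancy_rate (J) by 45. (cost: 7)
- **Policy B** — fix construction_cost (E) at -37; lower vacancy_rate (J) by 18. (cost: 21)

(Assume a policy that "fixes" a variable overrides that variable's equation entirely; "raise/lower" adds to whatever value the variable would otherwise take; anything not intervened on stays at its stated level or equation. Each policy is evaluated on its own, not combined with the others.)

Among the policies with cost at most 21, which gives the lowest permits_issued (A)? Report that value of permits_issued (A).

Policy A (J − 45):
  W = 99
  J = 35 − 45 = -10
  E = 142 + 5·99 − 2·(-10) = 657
  A = 90 − 3·657 = -1881
Policy B (E := -37, J − 18):
  W = 99
  J = 35 − 18 = 17
  E = -37
  A = 90 − 3·(-37) = 201
Comparing — Policy A: A=-1881, Policy B: A=201. Lowest is -1881 (Policy A).

-1881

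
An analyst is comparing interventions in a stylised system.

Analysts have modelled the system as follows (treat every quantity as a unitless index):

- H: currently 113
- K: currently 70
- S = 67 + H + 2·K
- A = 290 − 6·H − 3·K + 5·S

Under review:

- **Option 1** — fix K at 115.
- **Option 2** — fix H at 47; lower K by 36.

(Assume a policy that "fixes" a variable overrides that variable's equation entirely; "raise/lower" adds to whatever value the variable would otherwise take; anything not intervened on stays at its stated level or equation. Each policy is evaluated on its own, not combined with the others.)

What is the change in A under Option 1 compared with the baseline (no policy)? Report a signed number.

Baseline:
  H = 113
  K = 70
  S = 67 + 113 + 2·70 = 320
  A = 290 − 6·113 − 3·70 + 5·320 = 1002
Option 1 (K := 115):
  H = 113
  K = 115
  S = 67 + 113 + 2·115 = 410
  A = 290 − 6·113 − 3·115 + 5·410 = 1317
Change in A: 1317 − 1002 = 315

315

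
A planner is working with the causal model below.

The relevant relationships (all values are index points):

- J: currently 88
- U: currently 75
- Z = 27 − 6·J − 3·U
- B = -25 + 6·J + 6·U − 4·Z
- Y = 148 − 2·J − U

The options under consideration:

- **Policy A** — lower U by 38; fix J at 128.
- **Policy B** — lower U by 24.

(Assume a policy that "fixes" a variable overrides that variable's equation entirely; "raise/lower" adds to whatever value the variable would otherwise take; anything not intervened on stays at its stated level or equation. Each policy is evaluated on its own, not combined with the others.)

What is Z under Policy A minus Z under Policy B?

Policy A (U − 38, J := 128):
  J = 128
  U = 75 − 38 = 37
  Z = 27 − 6·128 − 3·37 = -852
Policy B (U − 24):
  J = 88
  U = 75 − 24 = 51
  Z = 27 − 6·88 − 3·51 = -654
Z: -852 − (-654) = -198

-198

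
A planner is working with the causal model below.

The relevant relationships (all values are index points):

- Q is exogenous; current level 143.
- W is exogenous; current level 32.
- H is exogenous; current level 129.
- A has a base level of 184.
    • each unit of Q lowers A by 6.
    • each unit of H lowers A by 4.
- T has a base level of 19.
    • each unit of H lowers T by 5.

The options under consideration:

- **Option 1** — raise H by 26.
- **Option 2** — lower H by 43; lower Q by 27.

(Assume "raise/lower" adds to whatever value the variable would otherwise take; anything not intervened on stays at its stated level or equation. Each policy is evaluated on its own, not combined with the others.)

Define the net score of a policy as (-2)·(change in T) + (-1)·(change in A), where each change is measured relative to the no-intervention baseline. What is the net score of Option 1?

364

Baseline:
  Q = 143
  H = 129
  A = 184 − 6·143 − 4·129 = -1190
  T = 19 − 5·129 = -626
Option 1 (H + 26):
  Q = 143
  H = 129 + 26 = 155
  A = 184 − 6·143 − 4·155 = -1294
  T = 19 − 5·155 = -756
ΔT = -756 − (-626) = -130; ΔA = -1294 − (-1190) = -104
Score = (-2)·(-130) + (-1)·(-104) = 364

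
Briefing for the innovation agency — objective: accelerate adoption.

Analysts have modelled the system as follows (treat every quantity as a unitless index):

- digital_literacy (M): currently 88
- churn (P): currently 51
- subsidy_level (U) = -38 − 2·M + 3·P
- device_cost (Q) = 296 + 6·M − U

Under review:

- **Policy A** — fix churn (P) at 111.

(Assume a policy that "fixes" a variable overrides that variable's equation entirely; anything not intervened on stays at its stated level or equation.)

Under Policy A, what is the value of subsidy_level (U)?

119

Policy A (P := 111):
  M = 88
  P = 111
  U = -38 − 2·88 + 3·111 = 119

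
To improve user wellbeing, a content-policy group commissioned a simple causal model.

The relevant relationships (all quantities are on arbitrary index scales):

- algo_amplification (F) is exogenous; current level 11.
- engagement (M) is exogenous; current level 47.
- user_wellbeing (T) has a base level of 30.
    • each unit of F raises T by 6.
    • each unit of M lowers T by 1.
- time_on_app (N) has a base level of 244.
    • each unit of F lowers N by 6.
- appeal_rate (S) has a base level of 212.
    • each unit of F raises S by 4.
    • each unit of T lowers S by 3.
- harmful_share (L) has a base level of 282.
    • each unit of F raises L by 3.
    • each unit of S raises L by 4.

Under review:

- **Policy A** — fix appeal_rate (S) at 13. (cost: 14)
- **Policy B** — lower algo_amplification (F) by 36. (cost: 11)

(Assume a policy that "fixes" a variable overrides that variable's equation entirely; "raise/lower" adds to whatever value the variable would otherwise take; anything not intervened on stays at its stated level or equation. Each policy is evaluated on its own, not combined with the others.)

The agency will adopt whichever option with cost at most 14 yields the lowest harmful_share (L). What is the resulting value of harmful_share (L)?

367

Policy A (S := 13):
  F = 11
  M = 47
  T = 30 + 6·11 − 47 = 49
  S = 13
  L = 282 + 3·11 + 4·13 = 367
Policy B (F − 36):
  F = 11 − 36 = -25
  M = 47
  T = 30 + 6·(-25) − 47 = -167
  S = 212 + 4·(-25) − 3·(-167) = 613
  L = 282 + 3·(-25) + 4·613 = 2659
Comparing — Policy A: L=367, Policy B: L=2659. Lowest is 367 (Policy A).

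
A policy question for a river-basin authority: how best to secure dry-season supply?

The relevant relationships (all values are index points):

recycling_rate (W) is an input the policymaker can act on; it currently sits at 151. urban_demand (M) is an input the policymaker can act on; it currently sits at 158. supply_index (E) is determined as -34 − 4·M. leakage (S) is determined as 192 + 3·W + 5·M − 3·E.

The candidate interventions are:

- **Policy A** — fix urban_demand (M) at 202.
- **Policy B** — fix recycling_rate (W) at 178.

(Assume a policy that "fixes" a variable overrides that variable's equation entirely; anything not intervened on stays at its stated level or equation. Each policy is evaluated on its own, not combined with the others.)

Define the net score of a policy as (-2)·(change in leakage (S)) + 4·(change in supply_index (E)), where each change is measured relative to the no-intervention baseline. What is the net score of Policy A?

-2200

Baseline:
  W = 151
  M = 158
  E = -34 − 4·158 = -666
  S = 192 + 3·151 + 5·158 − 3·(-666) = 3433
Policy A (M := 202):
  W = 151
  M = 202
  E = -34 − 4·202 = -842
  S = 192 + 3·151 + 5·202 − 3·(-842) = 4181
ΔS = 4181 − 3433 = 748; ΔE = -842 − (-666) = -176
Score = (-2)·748 + 4·(-176) = -2200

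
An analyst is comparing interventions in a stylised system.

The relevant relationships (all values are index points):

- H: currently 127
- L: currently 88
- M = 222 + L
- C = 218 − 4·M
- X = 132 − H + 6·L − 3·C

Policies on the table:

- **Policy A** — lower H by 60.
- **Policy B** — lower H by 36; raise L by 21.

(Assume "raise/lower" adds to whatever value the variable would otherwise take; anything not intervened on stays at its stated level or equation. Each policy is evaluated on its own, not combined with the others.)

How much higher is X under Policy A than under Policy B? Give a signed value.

Policy A (H − 60):
  H = 127 − 60 = 67
  L = 88
  M = 222 + 88 = 310
  C = 218 − 4·310 = -1022
  X = 132 − 67 + 6·88 − 3·(-1022) = 3659
Policy B (H − 36, L + 21):
  H = 127 − 36 = 91
  L = 88 + 21 = 109
  M = 222 + 109 = 331
  C = 218 − 4·331 = -1106
  X = 132 − 91 + 6·109 − 3·(-1106) = 4013
X: 3659 − 4013 = -354

-354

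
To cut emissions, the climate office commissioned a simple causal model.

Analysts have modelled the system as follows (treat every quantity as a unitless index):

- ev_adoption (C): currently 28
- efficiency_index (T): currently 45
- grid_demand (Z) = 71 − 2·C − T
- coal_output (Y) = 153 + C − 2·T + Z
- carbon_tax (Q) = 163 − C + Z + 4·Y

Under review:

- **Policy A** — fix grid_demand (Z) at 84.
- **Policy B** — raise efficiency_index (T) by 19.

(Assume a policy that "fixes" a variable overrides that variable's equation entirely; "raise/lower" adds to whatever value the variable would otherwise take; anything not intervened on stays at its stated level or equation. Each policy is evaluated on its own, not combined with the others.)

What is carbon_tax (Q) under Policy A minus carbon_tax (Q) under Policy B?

817

Policy A (Z := 84):
  C = 28
  T = 45
  Z = 84
  Y = 153 + 28 − 2·45 + 84 = 175
  Q = 163 − 28 + 84 + 4·175 = 919
Policy B (T + 19):
  C = 28
  T = 45 + 19 = 64
  Z = 71 − 2·28 − 64 = -49
  Y = 153 + 28 − 2·64 + (-49) = 4
  Q = 163 − 28 + (-49) + 4·4 = 102
Q: 919 − 102 = 817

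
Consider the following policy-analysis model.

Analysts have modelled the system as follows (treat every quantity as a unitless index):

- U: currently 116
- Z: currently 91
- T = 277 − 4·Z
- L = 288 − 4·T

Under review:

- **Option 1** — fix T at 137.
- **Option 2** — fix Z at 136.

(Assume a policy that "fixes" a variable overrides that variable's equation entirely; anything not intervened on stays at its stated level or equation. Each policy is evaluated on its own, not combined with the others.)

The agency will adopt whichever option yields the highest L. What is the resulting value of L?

Option 1 (T := 137):
  Z = 91
  T = 137
  L = 288 − 4·137 = -260
Option 2 (Z := 136):
  Z = 136
  T = 277 − 4·136 = -267
  L = 288 − 4·(-267) = 1356
Comparing — Option 1: L=-260, Option 2: L=1356. Highest is 1356 (Option 2).

1356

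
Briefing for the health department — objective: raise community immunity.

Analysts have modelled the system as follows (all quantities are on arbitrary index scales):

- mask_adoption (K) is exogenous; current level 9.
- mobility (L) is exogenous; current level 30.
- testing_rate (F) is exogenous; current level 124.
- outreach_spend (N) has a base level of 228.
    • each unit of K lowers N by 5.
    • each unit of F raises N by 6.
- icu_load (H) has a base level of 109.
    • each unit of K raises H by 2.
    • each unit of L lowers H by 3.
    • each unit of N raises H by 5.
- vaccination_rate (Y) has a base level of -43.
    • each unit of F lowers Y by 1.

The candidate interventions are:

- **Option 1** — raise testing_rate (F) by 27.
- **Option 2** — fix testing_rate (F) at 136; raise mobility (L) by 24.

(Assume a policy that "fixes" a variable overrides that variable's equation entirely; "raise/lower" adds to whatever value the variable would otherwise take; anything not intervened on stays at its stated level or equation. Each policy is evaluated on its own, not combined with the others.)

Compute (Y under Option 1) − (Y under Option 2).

Option 1 (F + 27):
  F = 124 + 27 = 151
  Y = -43 − 151 = -194
Option 2 (F := 136, L + 24):
  F = 136
  Y = -43 − 136 = -179
Y: -194 − (-179) = -15

-15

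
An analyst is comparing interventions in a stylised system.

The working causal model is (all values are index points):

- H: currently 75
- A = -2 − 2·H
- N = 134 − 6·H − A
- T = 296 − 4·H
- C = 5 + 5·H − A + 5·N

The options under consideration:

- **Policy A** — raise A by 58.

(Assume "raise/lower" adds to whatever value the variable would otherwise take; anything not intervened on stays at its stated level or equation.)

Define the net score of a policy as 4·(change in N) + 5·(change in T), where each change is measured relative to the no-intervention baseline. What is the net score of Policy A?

Baseline:
  H = 75
  A = -2 − 2·75 = -152
  N = 134 − 6·75 − (-152) = -164
  T = 296 − 4·75 = -4
Policy A (A + 58):
  H = 75
  A = -2 − 2·75 (+58 from intervention) = -94
  N = 134 − 6·75 − (-94) = -222
  T = 296 − 4·75 = -4
ΔN = -222 − (-164) = -58; ΔT = -4 − (-4) = 0
Score = 4·(-58) + 5·0 = -232

-232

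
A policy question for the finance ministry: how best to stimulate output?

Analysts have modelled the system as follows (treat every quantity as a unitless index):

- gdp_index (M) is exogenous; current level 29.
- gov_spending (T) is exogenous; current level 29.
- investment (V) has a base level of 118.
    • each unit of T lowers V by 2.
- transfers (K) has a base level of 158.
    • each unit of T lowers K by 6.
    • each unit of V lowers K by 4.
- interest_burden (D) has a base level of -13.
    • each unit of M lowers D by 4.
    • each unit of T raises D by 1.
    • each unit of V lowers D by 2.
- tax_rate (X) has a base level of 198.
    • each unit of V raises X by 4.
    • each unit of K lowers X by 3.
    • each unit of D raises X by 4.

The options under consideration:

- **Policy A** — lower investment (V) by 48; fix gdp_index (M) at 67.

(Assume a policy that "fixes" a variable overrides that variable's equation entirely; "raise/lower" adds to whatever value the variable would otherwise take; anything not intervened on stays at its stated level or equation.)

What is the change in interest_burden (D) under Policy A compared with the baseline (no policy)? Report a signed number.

Baseline:
  M = 29
  T = 29
  V = 118 − 2·29 = 60
  D = -13 − 4·29 + 29 − 2·60 = -220
Policy A (V − 48, M := 67):
  M = 67
  T = 29
  V = 118 − 2·29 (−48 from intervention) = 12
  D = -13 − 4·67 + 29 − 2·12 = -276
Change in D: -276 − (-220) = -56

-56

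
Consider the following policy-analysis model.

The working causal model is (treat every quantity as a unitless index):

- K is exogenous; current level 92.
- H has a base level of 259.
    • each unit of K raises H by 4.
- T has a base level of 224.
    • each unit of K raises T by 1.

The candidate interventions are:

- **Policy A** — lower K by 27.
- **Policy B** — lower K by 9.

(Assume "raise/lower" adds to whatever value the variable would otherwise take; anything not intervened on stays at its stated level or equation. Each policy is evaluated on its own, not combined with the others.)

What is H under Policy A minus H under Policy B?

-72

Policy A (K − 27):
  K = 92 − 27 = 65
  H = 259 + 4·65 = 519
Policy B (K − 9):
  K = 92 − 9 = 83
  H = 259 + 4·83 = 591
H: 519 − 591 = -72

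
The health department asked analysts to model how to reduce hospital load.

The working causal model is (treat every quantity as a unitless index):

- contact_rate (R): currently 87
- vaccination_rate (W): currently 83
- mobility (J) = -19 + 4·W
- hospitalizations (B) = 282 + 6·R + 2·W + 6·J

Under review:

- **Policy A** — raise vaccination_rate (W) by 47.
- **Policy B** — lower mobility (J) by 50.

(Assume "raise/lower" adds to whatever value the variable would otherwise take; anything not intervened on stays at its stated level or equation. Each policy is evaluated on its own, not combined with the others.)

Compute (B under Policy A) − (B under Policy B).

1522

Policy A (W + 47):
  R = 87
  W = 83 + 47 = 130
  J = -19 + 4·130 = 501
  B = 282 + 6·87 + 2·130 + 6·501 = 4070
Policy B (J − 50):
  R = 87
  W = 83
  J = -19 + 4·83 (−50 from intervention) = 263
  B = 282 + 6·87 + 2·83 + 6·263 = 2548
B: 4070 − 2548 = 1522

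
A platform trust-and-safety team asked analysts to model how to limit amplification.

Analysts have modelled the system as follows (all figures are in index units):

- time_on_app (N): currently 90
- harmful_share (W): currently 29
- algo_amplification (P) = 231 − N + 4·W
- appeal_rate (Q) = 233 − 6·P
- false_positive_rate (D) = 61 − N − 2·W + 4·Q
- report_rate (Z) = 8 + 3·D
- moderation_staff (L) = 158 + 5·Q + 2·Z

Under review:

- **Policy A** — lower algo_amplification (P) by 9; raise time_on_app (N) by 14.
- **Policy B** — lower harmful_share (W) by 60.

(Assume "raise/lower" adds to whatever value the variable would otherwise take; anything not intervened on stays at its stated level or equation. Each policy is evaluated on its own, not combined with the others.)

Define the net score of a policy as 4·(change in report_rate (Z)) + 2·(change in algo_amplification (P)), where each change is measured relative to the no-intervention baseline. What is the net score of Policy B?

70080

Baseline:
  N = 90
  W = 29
  P = 231 − 90 + 4·29 = 257
  Q = 233 − 6·257 = -1309
  D = 61 − 90 − 2·29 + 4·(-1309) = -5323
  Z = 8 + 3·(-5323) = -15961
Policy B (W − 60):
  N = 90
  W = 29 − 60 = -31
  P = 231 − 90 + 4·(-31) = 17
  Q = 233 − 6·17 = 131
  D = 61 − 90 − 2·(-31) + 4·131 = 557
  Z = 8 + 3·557 = 1679
ΔZ = 1679 − (-15961) = 17640; ΔP = 17 − 257 = -240
Score = 4·17640 + 2·(-240) = 70080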